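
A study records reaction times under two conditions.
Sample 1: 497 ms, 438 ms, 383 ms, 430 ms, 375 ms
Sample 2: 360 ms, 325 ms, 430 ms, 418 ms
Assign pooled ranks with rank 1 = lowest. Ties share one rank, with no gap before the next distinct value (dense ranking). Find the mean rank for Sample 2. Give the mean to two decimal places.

3.50

Sorted (ascending): 325, 360, 375, 383, 418, 430, 430, 438, 497
The 2 values of 430 share dense rank 6.
Remaining distinct values take the next consecutive integers.
Sample 2 values → pooled ranks: 360→2, 325→1, 430→6, 418→5
Mean rank = (2 + 1 + 6 + 5) / 4 = 3.50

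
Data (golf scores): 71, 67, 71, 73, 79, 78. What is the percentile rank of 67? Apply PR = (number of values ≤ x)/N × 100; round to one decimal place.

N = 6.
Strictly below 67: 0. Equal to 67: 1.
PR = 1/6 × 100 = 16.7

16.7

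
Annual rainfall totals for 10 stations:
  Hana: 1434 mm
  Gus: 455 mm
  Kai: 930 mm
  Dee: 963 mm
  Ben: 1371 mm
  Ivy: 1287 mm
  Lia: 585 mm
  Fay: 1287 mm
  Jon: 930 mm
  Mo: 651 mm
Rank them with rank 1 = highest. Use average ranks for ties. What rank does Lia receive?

Sorted (descending): 1434, 1371, 1287, 1287, 963, 930, 930, 651, 585, 455
The 2 values of 1287 occupy positions 3–4 → average rank (3+4)/2 = 3.5.
The 2 values of 930 occupy positions 6–7 → average rank (6+7)/2 = 6.5.
Lia has value 585 mm → rank 9.

9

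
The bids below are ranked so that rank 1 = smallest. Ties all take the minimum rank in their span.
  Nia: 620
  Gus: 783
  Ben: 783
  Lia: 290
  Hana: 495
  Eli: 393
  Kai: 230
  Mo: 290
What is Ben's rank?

Sorted (ascending): 230, 290, 290, 393, 495, 620, 783, 783
The 2 values of 290 occupy positions 2–3 → each gets rank 2.
The 2 values of 783 occupy positions 7–8 → each gets rank 7.
Ben has value 783 → rank 7.

7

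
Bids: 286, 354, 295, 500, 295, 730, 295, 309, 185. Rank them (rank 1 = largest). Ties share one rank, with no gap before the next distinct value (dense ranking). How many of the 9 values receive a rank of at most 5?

7

Sorted (descending): 730, 500, 354, 309, 295, 295, 295, 286, 185
The 3 values of 295 share dense rank 5.
Remaining distinct values take the next consecutive integers.
Ranks ≤ 5: {1, 2, 3, 4, 5, 5, 5} → 7 values.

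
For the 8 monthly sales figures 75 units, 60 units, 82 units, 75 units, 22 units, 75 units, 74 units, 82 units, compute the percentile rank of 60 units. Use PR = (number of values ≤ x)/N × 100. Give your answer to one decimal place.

N = 8.
Strictly below 60: 1. Equal to 60: 1.
PR = 2/8 × 100 = 25.0

25.0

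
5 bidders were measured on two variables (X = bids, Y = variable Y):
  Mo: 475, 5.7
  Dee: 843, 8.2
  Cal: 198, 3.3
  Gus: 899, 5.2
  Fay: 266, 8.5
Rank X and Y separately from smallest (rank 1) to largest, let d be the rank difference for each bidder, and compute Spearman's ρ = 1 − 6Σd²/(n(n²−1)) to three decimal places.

0.100

Ranks of variable 1: 3, 4, 1, 5, 2
Ranks of variable 2: 3, 4, 1, 2, 5
d = r₁ − r₂: 0, 0, 0, 3, -3
d²: 0, 0, 0, 9, 9; Σd² = 18
ρ = 1 − 6·18/(5·24) = 1 − 108/120 = 0.100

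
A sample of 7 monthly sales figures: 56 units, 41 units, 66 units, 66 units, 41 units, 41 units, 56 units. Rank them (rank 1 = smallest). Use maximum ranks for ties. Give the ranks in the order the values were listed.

5, 3, 7, 7, 3, 3, 5

Sorted (ascending): 41, 41, 41, 56, 56, 66, 66
The 3 values of 41 occupy positions 1–3 → each gets rank 3.
The 2 values of 56 occupy positions 4–5 → each gets rank 5.
The 2 values of 66 occupy positions 6–7 → each gets rank 7.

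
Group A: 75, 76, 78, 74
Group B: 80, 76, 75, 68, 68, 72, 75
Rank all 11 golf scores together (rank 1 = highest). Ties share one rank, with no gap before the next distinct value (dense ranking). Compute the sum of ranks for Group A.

Sorted (descending): 80, 78, 76, 76, 75, 75, 75, 74, 72, 68, 68
The 2 values of 76 share dense rank 3.
The 3 values of 75 share dense rank 4.
The 2 values of 68 share dense rank 7.
Remaining distinct values take the next consecutive integers.
Group A values → pooled ranks: 75→4, 76→3, 78→2, 74→5
Rank sum = 4 + 3 + 2 + 5 = 14

14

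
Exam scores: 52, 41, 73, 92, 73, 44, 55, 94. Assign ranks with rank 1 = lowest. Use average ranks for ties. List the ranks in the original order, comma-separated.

Sorted (ascending): 41, 44, 52, 55, 73, 73, 92, 94
The 2 values of 73 occupy positions 5–6 → average rank (5+6)/2 = 5.5.

3, 1, 5.5, 7, 5.5, 2, 4, 8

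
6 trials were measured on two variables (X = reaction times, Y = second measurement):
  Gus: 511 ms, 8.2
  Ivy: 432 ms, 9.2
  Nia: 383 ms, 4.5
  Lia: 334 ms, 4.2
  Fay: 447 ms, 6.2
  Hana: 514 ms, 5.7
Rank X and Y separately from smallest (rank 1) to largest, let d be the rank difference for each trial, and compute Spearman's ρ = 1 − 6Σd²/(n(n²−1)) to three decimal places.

Ranks of variable 1: 5, 3, 2, 1, 4, 6
Ranks of variable 2: 5, 6, 2, 1, 4, 3
d = r₁ − r₂: 0, -3, 0, 0, 0, 3
d²: 0, 9, 0, 0, 0, 9; Σd² = 18
ρ = 1 − 6·18/(6·35) = 1 − 108/210 = 0.486

0.486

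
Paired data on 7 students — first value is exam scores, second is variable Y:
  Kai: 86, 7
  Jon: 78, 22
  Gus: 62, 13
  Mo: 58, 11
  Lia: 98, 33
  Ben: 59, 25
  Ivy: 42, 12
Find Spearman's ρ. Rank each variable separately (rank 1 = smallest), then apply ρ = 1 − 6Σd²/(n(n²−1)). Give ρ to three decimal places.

Ranks of variable 1: 6, 5, 4, 2, 7, 3, 1
Ranks of variable 2: 1, 5, 4, 2, 7, 6, 3
d = r₁ − r₂: 5, 0, 0, 0, 0, -3, -2
d²: 25, 0, 0, 0, 0, 9, 4; Σd² = 38
ρ = 1 − 6·38/(7·48) = 1 − 228/336 = 0.321

0.321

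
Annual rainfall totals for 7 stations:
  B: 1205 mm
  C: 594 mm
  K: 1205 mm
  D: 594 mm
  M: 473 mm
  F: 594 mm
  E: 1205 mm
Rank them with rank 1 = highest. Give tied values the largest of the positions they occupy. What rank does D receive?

Sorted (descending): 1205, 1205, 1205, 594, 594, 594, 473
The 3 values of 1205 occupy positions 1–3 → each gets rank 3.
The 3 values of 594 occupy positions 4–6 → each gets rank 6.
D has value 594 mm → rank 6.

6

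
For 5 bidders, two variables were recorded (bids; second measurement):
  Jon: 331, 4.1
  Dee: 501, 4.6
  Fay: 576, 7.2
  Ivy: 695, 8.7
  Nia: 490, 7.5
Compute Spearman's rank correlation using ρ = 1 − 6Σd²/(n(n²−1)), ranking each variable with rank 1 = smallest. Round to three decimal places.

0.700

Ranks of variable 1: 1, 3, 4, 5, 2
Ranks of variable 2: 1, 2, 3, 5, 4
d = r₁ − r₂: 0, 1, 1, 0, -2
d²: 0, 1, 1, 0, 4; Σd² = 6
ρ = 1 − 6·6/(5·24) = 1 − 36/120 = 0.700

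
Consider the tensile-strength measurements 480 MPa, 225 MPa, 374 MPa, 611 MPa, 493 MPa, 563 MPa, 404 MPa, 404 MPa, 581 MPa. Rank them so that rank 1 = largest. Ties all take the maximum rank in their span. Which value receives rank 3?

Sorted (descending): 611, 581, 563, 493, 480, 404, 404, 374, 225
The 2 values of 404 occupy positions 6–7 → each gets rank 7.
Rank 3 → value 563.

563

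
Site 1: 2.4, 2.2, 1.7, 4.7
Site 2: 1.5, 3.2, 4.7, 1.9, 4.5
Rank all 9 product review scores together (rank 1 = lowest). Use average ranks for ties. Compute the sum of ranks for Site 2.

25.5

Sorted (ascending): 1.5, 1.7, 1.9, 2.2, 2.4, 3.2, 4.5, 4.7, 4.7
The 2 values of 4.7 occupy positions 8–9 → average rank (8+9)/2 = 8.5.
Site 2 values → pooled ranks: 1.5→1, 3.2→6, 4.7→8.5, 1.9→3, 4.5→7
Rank sum = 1 + 6 + 8.5 + 3 + 7 = 25.5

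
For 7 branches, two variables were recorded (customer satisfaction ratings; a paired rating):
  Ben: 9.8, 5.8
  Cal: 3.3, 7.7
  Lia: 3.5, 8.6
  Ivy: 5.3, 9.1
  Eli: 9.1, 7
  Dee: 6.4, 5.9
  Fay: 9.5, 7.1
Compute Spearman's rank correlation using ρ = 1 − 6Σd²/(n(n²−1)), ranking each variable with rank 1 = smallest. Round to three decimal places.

Ranks of variable 1: 7, 1, 2, 3, 5, 4, 6
Ranks of variable 2: 1, 5, 6, 7, 3, 2, 4
d = r₁ − r₂: 6, -4, -4, -4, 2, 2, 2
d²: 36, 16, 16, 16, 4, 4, 4; Σd² = 96
ρ = 1 − 6·96/(7·48) = 1 − 576/336 = -0.714

-0.714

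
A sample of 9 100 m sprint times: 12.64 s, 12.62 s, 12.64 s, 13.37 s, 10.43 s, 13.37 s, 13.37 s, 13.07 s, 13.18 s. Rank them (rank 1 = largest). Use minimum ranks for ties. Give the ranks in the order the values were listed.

Sorted (descending): 13.37, 13.37, 13.37, 13.18, 13.07, 12.64, 12.64, 12.62, 10.43
The 3 values of 13.37 occupy positions 1–3 → each gets rank 1.
The 2 values of 12.64 occupy positions 6–7 → each gets rank 6.

6, 8, 6, 1, 9, 1, 1, 5, 4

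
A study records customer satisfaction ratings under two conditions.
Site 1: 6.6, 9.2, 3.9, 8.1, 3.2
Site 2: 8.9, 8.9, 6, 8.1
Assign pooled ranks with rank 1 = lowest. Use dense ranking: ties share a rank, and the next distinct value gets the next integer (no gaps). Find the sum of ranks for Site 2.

20

Sorted (ascending): 3.2, 3.9, 6, 6.6, 8.1, 8.1, 8.9, 8.9, 9.2
The 2 values of 8.1 share dense rank 5.
The 2 values of 8.9 share dense rank 6.
Remaining distinct values take the next consecutive integers.
Site 2 values → pooled ranks: 8.9→6, 8.9→6, 6→3, 8.1→5
Rank sum = 6 + 6 + 3 + 5 = 20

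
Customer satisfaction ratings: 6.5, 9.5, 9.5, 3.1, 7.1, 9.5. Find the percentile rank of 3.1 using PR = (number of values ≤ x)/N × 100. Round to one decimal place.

N = 6.
Strictly below 3.1: 0. Equal to 3.1: 1.
PR = 1/6 × 100 = 16.7

16.7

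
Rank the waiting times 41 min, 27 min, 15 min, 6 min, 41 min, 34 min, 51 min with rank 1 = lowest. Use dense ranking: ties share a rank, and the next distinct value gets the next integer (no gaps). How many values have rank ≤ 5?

Sorted (ascending): 6, 15, 27, 34, 41, 41, 51
The 2 values of 41 share dense rank 5.
Remaining distinct values take the next consecutive integers.
Ranks ≤ 5: {1, 2, 3, 4, 5, 5} → 6 values.

6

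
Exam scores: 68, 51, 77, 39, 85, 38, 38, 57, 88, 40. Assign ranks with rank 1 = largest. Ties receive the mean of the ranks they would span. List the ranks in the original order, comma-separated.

Sorted (descending): 88, 85, 77, 68, 57, 51, 40, 39, 38, 38
The 2 values of 38 occupy positions 9–10 → average rank (9+10)/2 = 9.5.

4, 6, 3, 8, 2, 9.5, 9.5, 5, 1, 7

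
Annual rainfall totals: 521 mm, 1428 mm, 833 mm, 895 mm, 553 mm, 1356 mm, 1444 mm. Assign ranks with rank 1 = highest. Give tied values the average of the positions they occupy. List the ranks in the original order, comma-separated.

7, 2, 5, 4, 6, 3, 1

Sorted (descending): 1444, 1428, 1356, 895, 833, 553, 521
No ties — each value takes its position as its rank.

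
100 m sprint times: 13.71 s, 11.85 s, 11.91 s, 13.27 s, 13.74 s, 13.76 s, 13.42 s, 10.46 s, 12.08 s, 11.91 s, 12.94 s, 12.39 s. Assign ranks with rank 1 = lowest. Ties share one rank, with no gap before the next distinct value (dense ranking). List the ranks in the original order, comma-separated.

Sorted (ascending): 10.46, 11.85, 11.91, 11.91, 12.08, 12.39, 12.94, 13.27, 13.42, 13.71, 13.74, 13.76
The 2 values of 11.91 share dense rank 3.
Remaining distinct values take the next consecutive integers.

9, 2, 3, 7, 10, 11, 8, 1, 4, 3, 6, 5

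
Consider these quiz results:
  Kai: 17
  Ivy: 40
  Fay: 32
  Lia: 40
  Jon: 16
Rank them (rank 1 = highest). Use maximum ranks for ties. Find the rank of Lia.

Sorted (descending): 40, 40, 32, 17, 16
The 2 values of 40 occupy positions 1–2 → each gets rank 2.
Lia has value 40 → rank 2.

2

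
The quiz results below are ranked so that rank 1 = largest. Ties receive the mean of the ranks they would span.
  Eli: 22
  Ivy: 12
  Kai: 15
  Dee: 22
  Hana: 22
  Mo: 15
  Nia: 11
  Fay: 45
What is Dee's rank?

Sorted (descending): 45, 22, 22, 22, 15, 15, 12, 11
The 3 values of 22 occupy positions 2–4 → average rank 3.
The 2 values of 15 occupy positions 5–6 → average rank (5+6)/2 = 5.5.
Dee has value 22 → rank 3.

3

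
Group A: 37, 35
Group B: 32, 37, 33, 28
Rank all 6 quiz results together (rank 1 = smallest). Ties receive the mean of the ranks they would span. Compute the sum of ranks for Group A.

9.5

Sorted (ascending): 28, 32, 33, 35, 37, 37
The 2 values of 37 occupy positions 5–6 → average rank (5+6)/2 = 5.5.
Group A values → pooled ranks: 37→5.5, 35→4
Rank sum = 5.5 + 4 = 9.5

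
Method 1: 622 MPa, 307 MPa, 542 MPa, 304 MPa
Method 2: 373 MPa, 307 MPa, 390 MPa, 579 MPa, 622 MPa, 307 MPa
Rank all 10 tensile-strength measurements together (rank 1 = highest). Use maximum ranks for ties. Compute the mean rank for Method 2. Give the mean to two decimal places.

Sorted (descending): 622, 622, 579, 542, 390, 373, 307, 307, 307, 304
The 2 values of 622 occupy positions 1–2 → each gets rank 2.
The 3 values of 307 occupy positions 7–9 → each gets rank 9.
Method 2 values → pooled ranks: 373→6, 307→9, 390→5, 579→3, 622→2, 307→9
Mean rank = (6 + 9 + 5 + 3 + 2 + 9) / 6 = 5.67

5.67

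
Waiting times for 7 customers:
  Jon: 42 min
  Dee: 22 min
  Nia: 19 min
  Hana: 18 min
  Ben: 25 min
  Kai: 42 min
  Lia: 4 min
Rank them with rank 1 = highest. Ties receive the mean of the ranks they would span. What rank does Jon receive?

Sorted (descending): 42, 42, 25, 22, 19, 18, 4
The 2 values of 42 occupy positions 1–2 → average rank (1+2)/2 = 1.5.
Jon has value 42 min → rank 1.5.

1.5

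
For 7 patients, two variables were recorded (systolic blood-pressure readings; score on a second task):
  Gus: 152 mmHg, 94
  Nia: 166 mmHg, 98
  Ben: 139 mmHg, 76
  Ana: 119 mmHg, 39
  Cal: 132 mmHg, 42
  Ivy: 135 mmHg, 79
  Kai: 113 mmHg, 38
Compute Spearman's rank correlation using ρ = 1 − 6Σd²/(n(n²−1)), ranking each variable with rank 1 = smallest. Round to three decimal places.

Ranks of variable 1: 6, 7, 5, 2, 3, 4, 1
Ranks of variable 2: 6, 7, 4, 2, 3, 5, 1
d = r₁ − r₂: 0, 0, 1, 0, 0, -1, 0
d²: 0, 0, 1, 0, 0, 1, 0; Σd² = 2
ρ = 1 − 6·2/(7·48) = 1 − 12/336 = 0.964

0.964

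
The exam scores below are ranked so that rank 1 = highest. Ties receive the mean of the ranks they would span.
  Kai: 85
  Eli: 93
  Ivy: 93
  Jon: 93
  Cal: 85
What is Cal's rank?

4.5

Sorted (descending): 93, 93, 93, 85, 85
The 3 values of 93 occupy positions 1–3 → average rank 2.
The 2 values of 85 occupy positions 4–5 → average rank (4+5)/2 = 4.5.
Cal has value 85 → rank 4.5.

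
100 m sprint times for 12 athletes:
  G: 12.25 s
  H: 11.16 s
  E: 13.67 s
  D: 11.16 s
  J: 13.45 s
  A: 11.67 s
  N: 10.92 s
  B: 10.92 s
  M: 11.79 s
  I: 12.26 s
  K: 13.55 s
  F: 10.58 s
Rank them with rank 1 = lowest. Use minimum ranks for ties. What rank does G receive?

Sorted (ascending): 10.58, 10.92, 10.92, 11.16, 11.16, 11.67, 11.79, 12.25, 12.26, 13.45, 13.55, 13.67
The 2 values of 10.92 occupy positions 2–3 → each gets rank 2.
The 2 values of 11.16 occupy positions 4–5 → each gets rank 4.
G has value 12.25 s → rank 8.

8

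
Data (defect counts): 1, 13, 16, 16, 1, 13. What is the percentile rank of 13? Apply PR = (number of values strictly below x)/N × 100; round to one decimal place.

33.3

N = 6.
Strictly below 13: 2. Equal to 13: 2.
PR = 2/6 × 100 = 33.3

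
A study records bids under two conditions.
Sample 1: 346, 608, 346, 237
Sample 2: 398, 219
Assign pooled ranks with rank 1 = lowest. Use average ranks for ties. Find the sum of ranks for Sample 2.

Sorted (ascending): 219, 237, 346, 346, 398, 608
The 2 values of 346 occupy positions 3–4 → average rank (3+4)/2 = 3.5.
Sample 2 values → pooled ranks: 398→5, 219→1
Rank sum = 5 + 1 = 6

6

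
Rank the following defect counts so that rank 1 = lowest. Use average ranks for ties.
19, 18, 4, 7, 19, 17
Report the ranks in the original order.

Sorted (ascending): 4, 7, 17, 18, 19, 19
The 2 values of 19 occupy positions 5–6 → average rank (5+6)/2 = 5.5.

5.5, 4, 1, 2, 5.5, 3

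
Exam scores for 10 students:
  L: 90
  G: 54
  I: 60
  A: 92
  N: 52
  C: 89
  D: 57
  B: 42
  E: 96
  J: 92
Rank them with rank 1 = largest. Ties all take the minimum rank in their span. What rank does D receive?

Sorted (descending): 96, 92, 92, 90, 89, 60, 57, 54, 52, 42
The 2 values of 92 occupy positions 2–3 → each gets rank 2.
D has value 57 → rank 7.

7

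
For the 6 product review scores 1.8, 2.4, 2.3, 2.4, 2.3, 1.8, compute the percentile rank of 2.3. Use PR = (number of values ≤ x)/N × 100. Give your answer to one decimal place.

N = 6.
Strictly below 2.3: 2. Equal to 2.3: 2.
PR = 4/6 × 100 = 66.7

66.7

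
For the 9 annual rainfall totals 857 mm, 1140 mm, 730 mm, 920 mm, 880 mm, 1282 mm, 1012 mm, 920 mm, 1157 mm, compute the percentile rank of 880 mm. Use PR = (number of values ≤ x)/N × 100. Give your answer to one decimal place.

33.3

N = 9.
Strictly below 880: 2. Equal to 880: 1.
PR = 3/9 × 100 = 33.3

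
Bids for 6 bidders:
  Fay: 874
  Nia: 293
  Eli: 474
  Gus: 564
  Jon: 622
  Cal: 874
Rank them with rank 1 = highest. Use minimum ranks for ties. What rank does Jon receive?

3

Sorted (descending): 874, 874, 622, 564, 474, 293
The 2 values of 874 occupy positions 1–2 → each gets rank 1.
Jon has value 622 → rank 3.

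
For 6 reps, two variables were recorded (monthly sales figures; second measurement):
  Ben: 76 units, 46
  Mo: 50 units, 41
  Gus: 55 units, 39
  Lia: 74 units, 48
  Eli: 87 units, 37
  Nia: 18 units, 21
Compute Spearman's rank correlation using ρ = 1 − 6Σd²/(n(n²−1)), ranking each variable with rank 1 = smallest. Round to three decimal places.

0.314

Ranks of variable 1: 5, 2, 3, 4, 6, 1
Ranks of variable 2: 5, 4, 3, 6, 2, 1
d = r₁ − r₂: 0, -2, 0, -2, 4, 0
d²: 0, 4, 0, 4, 16, 0; Σd² = 24
ρ = 1 − 6·24/(6·35) = 1 − 144/210 = 0.314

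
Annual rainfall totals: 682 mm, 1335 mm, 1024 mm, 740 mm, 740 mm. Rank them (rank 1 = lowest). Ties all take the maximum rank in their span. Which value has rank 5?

Sorted (ascending): 682, 740, 740, 1024, 1335
The 2 values of 740 occupy positions 2–3 → each gets rank 3.
Rank 5 → value 1335.

1335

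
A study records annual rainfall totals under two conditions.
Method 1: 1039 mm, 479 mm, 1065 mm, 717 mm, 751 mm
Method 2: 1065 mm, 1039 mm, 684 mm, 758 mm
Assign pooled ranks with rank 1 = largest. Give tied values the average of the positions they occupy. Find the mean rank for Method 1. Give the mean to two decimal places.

Sorted (descending): 1065, 1065, 1039, 1039, 758, 751, 717, 684, 479
The 2 values of 1065 occupy positions 1–2 → average rank (1+2)/2 = 1.5.
The 2 values of 1039 occupy positions 3–4 → average rank (3+4)/2 = 3.5.
Method 1 values → pooled ranks: 1039→3.5, 479→9, 1065→1.5, 717→7, 751→6
Mean rank = (3.5 + 9 + 1.5 + 7 + 6) / 5 = 5.40

5.40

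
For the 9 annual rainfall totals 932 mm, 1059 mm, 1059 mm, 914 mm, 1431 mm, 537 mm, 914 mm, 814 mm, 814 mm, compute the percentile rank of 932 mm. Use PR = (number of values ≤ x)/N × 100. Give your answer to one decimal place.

66.7

N = 9.
Strictly below 932: 5. Equal to 932: 1.
PR = 6/9 × 100 = 66.7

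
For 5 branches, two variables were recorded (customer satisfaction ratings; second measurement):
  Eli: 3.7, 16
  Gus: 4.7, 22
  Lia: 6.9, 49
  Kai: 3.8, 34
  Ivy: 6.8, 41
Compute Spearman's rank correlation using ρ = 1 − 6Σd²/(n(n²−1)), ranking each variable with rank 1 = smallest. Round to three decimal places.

Ranks of variable 1: 1, 3, 5, 2, 4
Ranks of variable 2: 1, 2, 5, 3, 4
d = r₁ − r₂: 0, 1, 0, -1, 0
d²: 0, 1, 0, 1, 0; Σd² = 2
ρ = 1 − 6·2/(5·24) = 1 − 12/120 = 0.900

0.900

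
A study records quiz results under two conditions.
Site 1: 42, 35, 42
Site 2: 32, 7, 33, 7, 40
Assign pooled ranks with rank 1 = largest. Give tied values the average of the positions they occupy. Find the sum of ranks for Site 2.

29

Sorted (descending): 42, 42, 40, 35, 33, 32, 7, 7
The 2 values of 42 occupy positions 1–2 → average rank (1+2)/2 = 1.5.
The 2 values of 7 occupy positions 7–8 → average rank (7+8)/2 = 7.5.
Site 2 values → pooled ranks: 32→6, 7→7.5, 33→5, 7→7.5, 40→3
Rank sum = 6 + 7.5 + 5 + 7.5 + 3 = 29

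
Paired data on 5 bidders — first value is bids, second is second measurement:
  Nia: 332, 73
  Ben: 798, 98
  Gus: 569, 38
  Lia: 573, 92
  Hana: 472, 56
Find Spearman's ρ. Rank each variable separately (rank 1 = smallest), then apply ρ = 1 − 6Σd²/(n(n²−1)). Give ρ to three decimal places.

0.600

Ranks of variable 1: 1, 5, 3, 4, 2
Ranks of variable 2: 3, 5, 1, 4, 2
d = r₁ − r₂: -2, 0, 2, 0, 0
d²: 4, 0, 4, 0, 0; Σd² = 8
ρ = 1 − 6·8/(5·24) = 1 − 48/120 = 0.600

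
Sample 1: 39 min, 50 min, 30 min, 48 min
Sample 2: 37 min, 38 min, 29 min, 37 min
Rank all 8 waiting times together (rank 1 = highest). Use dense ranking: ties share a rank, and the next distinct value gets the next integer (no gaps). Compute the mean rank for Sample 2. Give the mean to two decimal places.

Sorted (descending): 50, 48, 39, 38, 37, 37, 30, 29
The 2 values of 37 share dense rank 5.
Remaining distinct values take the next consecutive integers.
Sample 2 values → pooled ranks: 37→5, 38→4, 29→7, 37→5
Mean rank = (5 + 4 + 7 + 5) / 4 = 5.25

5.25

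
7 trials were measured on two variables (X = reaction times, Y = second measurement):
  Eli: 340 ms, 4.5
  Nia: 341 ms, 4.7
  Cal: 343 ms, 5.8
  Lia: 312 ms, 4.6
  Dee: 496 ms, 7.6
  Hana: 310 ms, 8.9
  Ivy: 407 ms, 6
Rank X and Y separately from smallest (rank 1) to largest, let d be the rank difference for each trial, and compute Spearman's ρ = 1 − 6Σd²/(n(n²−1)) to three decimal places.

0.214

Ranks of variable 1: 3, 4, 5, 2, 7, 1, 6
Ranks of variable 2: 1, 3, 4, 2, 6, 7, 5
d = r₁ − r₂: 2, 1, 1, 0, 1, -6, 1
d²: 4, 1, 1, 0, 1, 36, 1; Σd² = 44
ρ = 1 − 6·44/(7·48) = 1 − 264/336 = 0.214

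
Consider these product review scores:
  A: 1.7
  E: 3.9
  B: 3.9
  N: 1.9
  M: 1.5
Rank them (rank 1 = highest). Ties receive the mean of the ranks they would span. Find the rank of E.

Sorted (descending): 3.9, 3.9, 1.9, 1.7, 1.5
The 2 values of 3.9 occupy positions 1–2 → average rank (1+2)/2 = 1.5.
E has value 3.9 → rank 1.5.

1.5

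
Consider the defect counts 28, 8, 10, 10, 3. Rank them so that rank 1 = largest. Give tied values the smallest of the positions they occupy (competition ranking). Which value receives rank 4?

Sorted (descending): 28, 10, 10, 8, 3
The 2 values of 10 occupy positions 2–3 → each gets rank 2.
Rank 4 → value 8.

8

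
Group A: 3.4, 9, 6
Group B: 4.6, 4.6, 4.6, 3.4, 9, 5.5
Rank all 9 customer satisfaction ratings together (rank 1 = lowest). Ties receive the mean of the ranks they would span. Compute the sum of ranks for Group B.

28

Sorted (ascending): 3.4, 3.4, 4.6, 4.6, 4.6, 5.5, 6, 9, 9
The 2 values of 3.4 occupy positions 1–2 → average rank (1+2)/2 = 1.5.
The 3 values of 4.6 occupy positions 3–5 → average rank 4.
The 2 values of 9 occupy positions 8–9 → average rank (8+9)/2 = 8.5.
Group B values → pooled ranks: 4.6→4, 4.6→4, 4.6→4, 3.4→1.5, 9→8.5, 5.5→6
Rank sum = 4 + 4 + 4 + 1.5 + 8.5 + 6 = 28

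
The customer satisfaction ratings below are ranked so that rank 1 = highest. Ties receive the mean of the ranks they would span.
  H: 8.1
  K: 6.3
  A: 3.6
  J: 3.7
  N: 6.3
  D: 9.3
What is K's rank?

3.5

Sorted (descending): 9.3, 8.1, 6.3, 6.3, 3.7, 3.6
The 2 values of 6.3 occupy positions 3–4 → average rank (3+4)/2 = 3.5.
K has value 6.3 → rank 3.5.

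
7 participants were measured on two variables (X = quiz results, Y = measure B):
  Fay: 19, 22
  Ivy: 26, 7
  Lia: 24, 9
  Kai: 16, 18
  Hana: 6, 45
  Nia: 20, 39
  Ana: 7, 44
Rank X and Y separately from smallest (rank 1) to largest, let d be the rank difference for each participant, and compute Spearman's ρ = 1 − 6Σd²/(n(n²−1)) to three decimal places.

-0.857

Ranks of variable 1: 4, 7, 6, 3, 1, 5, 2
Ranks of variable 2: 4, 1, 2, 3, 7, 5, 6
d = r₁ − r₂: 0, 6, 4, 0, -6, 0, -4
d²: 0, 36, 16, 0, 36, 0, 16; Σd² = 104
ρ = 1 − 6·104/(7·48) = 1 − 624/336 = -0.857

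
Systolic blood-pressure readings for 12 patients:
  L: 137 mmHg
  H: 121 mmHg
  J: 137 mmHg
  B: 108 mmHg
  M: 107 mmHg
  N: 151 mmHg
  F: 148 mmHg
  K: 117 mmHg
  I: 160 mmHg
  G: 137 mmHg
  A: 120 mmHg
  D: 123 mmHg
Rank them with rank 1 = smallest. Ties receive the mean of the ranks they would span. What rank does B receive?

2

Sorted (ascending): 107, 108, 117, 120, 121, 123, 137, 137, 137, 148, 151, 160
The 3 values of 137 occupy positions 7–9 → average rank 8.
B has value 108 mmHg → rank 2.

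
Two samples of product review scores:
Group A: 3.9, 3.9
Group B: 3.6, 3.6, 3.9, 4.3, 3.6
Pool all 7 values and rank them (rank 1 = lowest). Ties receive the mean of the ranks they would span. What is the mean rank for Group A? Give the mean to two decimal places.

5.00

Sorted (ascending): 3.6, 3.6, 3.6, 3.9, 3.9, 3.9, 4.3
The 3 values of 3.6 occupy positions 1–3 → average rank 2.
The 3 values of 3.9 occupy positions 4–6 → average rank 5.
Group A values → pooled ranks: 3.9→5, 3.9→5
Mean rank = (5 + 5) / 2 = 5.00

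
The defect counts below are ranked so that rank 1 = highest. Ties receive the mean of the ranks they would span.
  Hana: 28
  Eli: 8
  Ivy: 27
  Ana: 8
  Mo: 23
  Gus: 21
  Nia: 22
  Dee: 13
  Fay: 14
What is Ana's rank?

Sorted (descending): 28, 27, 23, 22, 21, 14, 13, 8, 8
The 2 values of 8 occupy positions 8–9 → average rank (8+9)/2 = 8.5.
Ana has value 8 → rank 8.5.

8.5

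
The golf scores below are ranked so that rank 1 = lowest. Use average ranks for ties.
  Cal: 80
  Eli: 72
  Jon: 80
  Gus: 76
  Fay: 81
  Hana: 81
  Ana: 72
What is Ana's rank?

Sorted (ascending): 72, 72, 76, 80, 80, 81, 81
The 2 values of 72 occupy positions 1–2 → average rank (1+2)/2 = 1.5.
The 2 values of 80 occupy positions 4–5 → average rank (4+5)/2 = 4.5.
The 2 values of 81 occupy positions 6–7 → average rank (6+7)/2 = 6.5.
Ana has value 72 → rank 1.5.

1.5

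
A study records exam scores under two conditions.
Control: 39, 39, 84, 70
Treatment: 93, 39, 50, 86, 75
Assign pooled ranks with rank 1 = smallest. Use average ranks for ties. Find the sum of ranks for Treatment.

Sorted (ascending): 39, 39, 39, 50, 70, 75, 84, 86, 93
The 3 values of 39 occupy positions 1–3 → average rank 2.
Treatment values → pooled ranks: 93→9, 39→2, 50→4, 86→8, 75→6
Rank sum = 9 + 2 + 4 + 8 + 6 = 29

29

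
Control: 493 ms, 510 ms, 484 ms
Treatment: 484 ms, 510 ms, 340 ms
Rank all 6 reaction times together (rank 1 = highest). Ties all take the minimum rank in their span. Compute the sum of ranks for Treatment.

Sorted (descending): 510, 510, 493, 484, 484, 340
The 2 values of 510 occupy positions 1–2 → each gets rank 1.
The 2 values of 484 occupy positions 4–5 → each gets rank 4.
Treatment values → pooled ranks: 484→4, 510→1, 340→6
Rank sum = 4 + 1 + 6 = 11

11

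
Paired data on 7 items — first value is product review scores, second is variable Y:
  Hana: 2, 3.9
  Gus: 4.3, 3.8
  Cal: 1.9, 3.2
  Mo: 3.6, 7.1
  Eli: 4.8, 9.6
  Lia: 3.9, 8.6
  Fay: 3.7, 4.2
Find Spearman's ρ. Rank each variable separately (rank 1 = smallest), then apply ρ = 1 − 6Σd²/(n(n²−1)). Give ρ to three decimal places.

Ranks of variable 1: 2, 6, 1, 3, 7, 5, 4
Ranks of variable 2: 3, 2, 1, 5, 7, 6, 4
d = r₁ − r₂: -1, 4, 0, -2, 0, -1, 0
d²: 1, 16, 0, 4, 0, 1, 0; Σd² = 22
ρ = 1 − 6·22/(7·48) = 1 − 132/336 = 0.607

0.607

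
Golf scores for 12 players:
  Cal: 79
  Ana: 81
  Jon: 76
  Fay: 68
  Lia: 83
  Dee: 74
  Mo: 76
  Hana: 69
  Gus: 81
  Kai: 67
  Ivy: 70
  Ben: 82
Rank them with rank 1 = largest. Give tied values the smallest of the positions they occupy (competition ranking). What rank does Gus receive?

3

Sorted (descending): 83, 82, 81, 81, 79, 76, 76, 74, 70, 69, 68, 67
The 2 values of 81 occupy positions 3–4 → each gets rank 3.
The 2 values of 76 occupy positions 6–7 → each gets rank 6.
Gus has value 81 → rank 3.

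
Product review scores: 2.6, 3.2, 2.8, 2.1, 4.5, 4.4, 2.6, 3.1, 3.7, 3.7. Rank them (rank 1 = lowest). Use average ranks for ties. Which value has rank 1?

2.1

Sorted (ascending): 2.1, 2.6, 2.6, 2.8, 3.1, 3.2, 3.7, 3.7, 4.4, 4.5
The 2 values of 2.6 occupy positions 2–3 → average rank (2+3)/2 = 2.5.
The 2 values of 3.7 occupy positions 7–8 → average rank (7+8)/2 = 7.5.
Rank 1 → value 2.1.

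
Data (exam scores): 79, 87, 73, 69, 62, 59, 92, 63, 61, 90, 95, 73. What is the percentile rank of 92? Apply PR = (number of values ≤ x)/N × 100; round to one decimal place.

91.7

N = 12.
Strictly below 92: 10. Equal to 92: 1.
PR = 11/12 × 100 = 91.7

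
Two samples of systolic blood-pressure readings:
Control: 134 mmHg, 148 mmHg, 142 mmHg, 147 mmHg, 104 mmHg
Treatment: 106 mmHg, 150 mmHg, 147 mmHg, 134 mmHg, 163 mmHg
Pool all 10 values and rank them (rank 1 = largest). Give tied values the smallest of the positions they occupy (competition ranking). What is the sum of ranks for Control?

Sorted (descending): 163, 150, 148, 147, 147, 142, 134, 134, 106, 104
The 2 values of 147 occupy positions 4–5 → each gets rank 4.
The 2 values of 134 occupy positions 7–8 → each gets rank 7.
Control values → pooled ranks: 134→7, 148→3, 142→6, 147→4, 104→10
Rank sum = 7 + 3 + 6 + 4 + 10 = 30

30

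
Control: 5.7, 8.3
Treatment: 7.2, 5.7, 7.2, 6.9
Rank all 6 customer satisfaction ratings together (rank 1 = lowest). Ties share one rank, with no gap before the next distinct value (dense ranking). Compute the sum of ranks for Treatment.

Sorted (ascending): 5.7, 5.7, 6.9, 7.2, 7.2, 8.3
The 2 values of 5.7 share dense rank 1.
The 2 values of 7.2 share dense rank 3.
Remaining distinct values take the next consecutive integers.
Treatment values → pooled ranks: 7.2→3, 5.7→1, 7.2→3, 6.9→2
Rank sum = 3 + 1 + 3 + 2 = 9

9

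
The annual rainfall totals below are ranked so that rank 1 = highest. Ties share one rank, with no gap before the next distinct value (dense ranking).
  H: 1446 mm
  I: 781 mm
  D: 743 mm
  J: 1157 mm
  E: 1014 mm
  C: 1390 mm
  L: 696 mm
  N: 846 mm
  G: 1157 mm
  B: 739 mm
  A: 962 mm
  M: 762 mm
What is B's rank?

10

Sorted (descending): 1446, 1390, 1157, 1157, 1014, 962, 846, 781, 762, 743, 739, 696
The 2 values of 1157 share dense rank 3.
Remaining distinct values take the next consecutive integers.
B has value 739 mm → rank 10.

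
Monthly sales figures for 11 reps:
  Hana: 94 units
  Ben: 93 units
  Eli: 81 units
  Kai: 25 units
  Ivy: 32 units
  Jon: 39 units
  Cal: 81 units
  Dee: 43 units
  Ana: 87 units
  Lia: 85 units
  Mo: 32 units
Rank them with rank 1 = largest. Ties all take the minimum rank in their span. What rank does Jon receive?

8

Sorted (descending): 94, 93, 87, 85, 81, 81, 43, 39, 32, 32, 25
The 2 values of 81 occupy positions 5–6 → each gets rank 5.
The 2 values of 32 occupy positions 9–10 → each gets rank 9.
Jon has value 39 units → rank 8.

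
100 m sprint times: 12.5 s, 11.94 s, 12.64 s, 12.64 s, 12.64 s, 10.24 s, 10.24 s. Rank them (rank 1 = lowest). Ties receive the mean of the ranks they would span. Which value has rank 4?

Sorted (ascending): 10.24, 10.24, 11.94, 12.5, 12.64, 12.64, 12.64
The 2 values of 10.24 occupy positions 1–2 → average rank (1+2)/2 = 1.5.
The 3 values of 12.64 occupy positions 5–7 → average rank 6.
Rank 4 → value 12.5.

12.5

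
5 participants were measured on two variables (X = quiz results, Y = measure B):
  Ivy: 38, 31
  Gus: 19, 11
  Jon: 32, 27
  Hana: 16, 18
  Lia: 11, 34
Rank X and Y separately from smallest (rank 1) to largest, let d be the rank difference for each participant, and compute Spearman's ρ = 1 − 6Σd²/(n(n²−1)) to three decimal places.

-0.100

Ranks of variable 1: 5, 3, 4, 2, 1
Ranks of variable 2: 4, 1, 3, 2, 5
d = r₁ − r₂: 1, 2, 1, 0, -4
d²: 1, 4, 1, 0, 16; Σd² = 22
ρ = 1 − 6·22/(5·24) = 1 − 132/120 = -0.100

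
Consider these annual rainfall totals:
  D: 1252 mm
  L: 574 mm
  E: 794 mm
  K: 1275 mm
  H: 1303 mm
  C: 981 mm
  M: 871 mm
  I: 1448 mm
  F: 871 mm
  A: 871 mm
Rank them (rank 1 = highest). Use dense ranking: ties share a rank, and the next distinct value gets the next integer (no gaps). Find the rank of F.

Sorted (descending): 1448, 1303, 1275, 1252, 981, 871, 871, 871, 794, 574
The 3 values of 871 share dense rank 6.
Remaining distinct values take the next consecutive integers.
F has value 871 mm → rank 6.

6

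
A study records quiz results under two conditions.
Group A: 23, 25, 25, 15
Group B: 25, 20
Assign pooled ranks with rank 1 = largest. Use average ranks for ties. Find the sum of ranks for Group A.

14

Sorted (descending): 25, 25, 25, 23, 20, 15
The 3 values of 25 occupy positions 1–3 → average rank 2.
Group A values → pooled ranks: 23→4, 25→2, 25→2, 15→6
Rank sum = 4 + 2 + 2 + 6 = 14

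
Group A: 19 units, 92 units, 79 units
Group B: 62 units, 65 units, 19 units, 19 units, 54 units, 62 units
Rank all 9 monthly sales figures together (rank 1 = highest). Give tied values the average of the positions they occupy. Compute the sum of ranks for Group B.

Sorted (descending): 92, 79, 65, 62, 62, 54, 19, 19, 19
The 2 values of 62 occupy positions 4–5 → average rank (4+5)/2 = 4.5.
The 3 values of 19 occupy positions 7–9 → average rank 8.
Group B values → pooled ranks: 62→4.5, 65→3, 19→8, 19→8, 54→6, 62→4.5
Rank sum = 4.5 + 3 + 8 + 8 + 6 + 4.5 = 34

34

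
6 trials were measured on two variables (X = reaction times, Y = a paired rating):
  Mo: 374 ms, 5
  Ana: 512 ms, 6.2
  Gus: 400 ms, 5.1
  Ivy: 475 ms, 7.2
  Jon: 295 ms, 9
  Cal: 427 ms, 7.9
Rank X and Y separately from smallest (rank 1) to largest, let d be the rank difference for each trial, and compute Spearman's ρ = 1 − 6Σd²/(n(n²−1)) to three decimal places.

Ranks of variable 1: 2, 6, 3, 5, 1, 4
Ranks of variable 2: 1, 3, 2, 4, 6, 5
d = r₁ − r₂: 1, 3, 1, 1, -5, -1
d²: 1, 9, 1, 1, 25, 1; Σd² = 38
ρ = 1 − 6·38/(6·35) = 1 − 228/210 = -0.086

-0.086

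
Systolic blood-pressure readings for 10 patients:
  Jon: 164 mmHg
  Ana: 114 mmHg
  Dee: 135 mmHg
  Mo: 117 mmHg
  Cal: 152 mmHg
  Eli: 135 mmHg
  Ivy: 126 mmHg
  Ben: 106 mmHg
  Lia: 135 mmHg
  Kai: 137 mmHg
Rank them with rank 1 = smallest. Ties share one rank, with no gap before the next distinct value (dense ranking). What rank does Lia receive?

5

Sorted (ascending): 106, 114, 117, 126, 135, 135, 135, 137, 152, 164
The 3 values of 135 share dense rank 5.
Remaining distinct values take the next consecutive integers.
Lia has value 135 mmHg → rank 5.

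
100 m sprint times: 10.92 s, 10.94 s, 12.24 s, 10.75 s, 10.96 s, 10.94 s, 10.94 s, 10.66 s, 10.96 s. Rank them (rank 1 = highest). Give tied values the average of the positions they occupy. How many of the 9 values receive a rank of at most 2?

1

Sorted (descending): 12.24, 10.96, 10.96, 10.94, 10.94, 10.94, 10.92, 10.75, 10.66
The 2 values of 10.96 occupy positions 2–3 → average rank (2+3)/2 = 2.5.
The 3 values of 10.94 occupy positions 4–6 → average rank 5.
Ranks ≤ 2: {1} → 1 value.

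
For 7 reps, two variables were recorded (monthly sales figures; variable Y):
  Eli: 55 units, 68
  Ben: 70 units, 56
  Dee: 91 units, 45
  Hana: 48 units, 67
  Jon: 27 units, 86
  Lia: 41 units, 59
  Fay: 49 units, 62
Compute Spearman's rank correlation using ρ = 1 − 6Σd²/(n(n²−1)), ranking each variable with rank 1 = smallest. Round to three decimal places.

-0.679

Ranks of variable 1: 5, 6, 7, 3, 1, 2, 4
Ranks of variable 2: 6, 2, 1, 5, 7, 3, 4
d = r₁ − r₂: -1, 4, 6, -2, -6, -1, 0
d²: 1, 16, 36, 4, 36, 1, 0; Σd² = 94
ρ = 1 − 6·94/(7·48) = 1 − 564/336 = -0.679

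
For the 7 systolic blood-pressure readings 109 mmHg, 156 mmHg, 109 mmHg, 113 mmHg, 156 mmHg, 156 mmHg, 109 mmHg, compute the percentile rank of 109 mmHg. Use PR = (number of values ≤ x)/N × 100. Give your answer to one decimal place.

42.9

N = 7.
Strictly below 109: 0. Equal to 109: 3.
PR = 3/7 × 100 = 42.9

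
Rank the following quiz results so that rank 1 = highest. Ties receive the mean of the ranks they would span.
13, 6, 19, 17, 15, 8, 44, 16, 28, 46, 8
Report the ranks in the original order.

Sorted (descending): 46, 44, 28, 19, 17, 16, 15, 13, 8, 8, 6
The 2 values of 8 occupy positions 9–10 → average rank (9+10)/2 = 9.5.

8, 11, 4, 5, 7, 9.5, 2, 6, 3, 1, 9.5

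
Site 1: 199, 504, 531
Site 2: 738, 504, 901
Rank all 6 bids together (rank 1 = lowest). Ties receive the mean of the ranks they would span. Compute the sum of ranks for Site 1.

7.5

Sorted (ascending): 199, 504, 504, 531, 738, 901
The 2 values of 504 occupy positions 2–3 → average rank (2+3)/2 = 2.5.
Site 1 values → pooled ranks: 199→1, 504→2.5, 531→4
Rank sum = 1 + 2.5 + 4 = 7.5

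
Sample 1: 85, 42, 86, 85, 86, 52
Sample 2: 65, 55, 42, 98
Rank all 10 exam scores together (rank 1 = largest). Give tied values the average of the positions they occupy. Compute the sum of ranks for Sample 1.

Sorted (descending): 98, 86, 86, 85, 85, 65, 55, 52, 42, 42
The 2 values of 86 occupy positions 2–3 → average rank (2+3)/2 = 2.5.
The 2 values of 85 occupy positions 4–5 → average rank (4+5)/2 = 4.5.
The 2 values of 42 occupy positions 9–10 → average rank (9+10)/2 = 9.5.
Sample 1 values → pooled ranks: 85→4.5, 42→9.5, 86→2.5, 85→4.5, 86→2.5, 52→8
Rank sum = 4.5 + 9.5 + 2.5 + 4.5 + 2.5 + 8 = 31.5

31.5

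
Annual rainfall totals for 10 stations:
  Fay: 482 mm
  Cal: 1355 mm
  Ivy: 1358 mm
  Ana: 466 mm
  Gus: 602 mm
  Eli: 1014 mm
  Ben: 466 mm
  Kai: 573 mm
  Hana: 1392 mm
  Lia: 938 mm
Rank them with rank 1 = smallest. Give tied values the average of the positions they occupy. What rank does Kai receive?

4

Sorted (ascending): 466, 466, 482, 573, 602, 938, 1014, 1355, 1358, 1392
The 2 values of 466 occupy positions 1–2 → average rank (1+2)/2 = 1.5.
Kai has value 573 mm → rank 4.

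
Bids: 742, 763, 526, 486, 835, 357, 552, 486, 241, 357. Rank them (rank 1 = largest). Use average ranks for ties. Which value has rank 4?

Sorted (descending): 835, 763, 742, 552, 526, 486, 486, 357, 357, 241
The 2 values of 486 occupy positions 6–7 → average rank (6+7)/2 = 6.5.
The 2 values of 357 occupy positions 8–9 → average rank (8+9)/2 = 8.5.
Rank 4 → value 552.

552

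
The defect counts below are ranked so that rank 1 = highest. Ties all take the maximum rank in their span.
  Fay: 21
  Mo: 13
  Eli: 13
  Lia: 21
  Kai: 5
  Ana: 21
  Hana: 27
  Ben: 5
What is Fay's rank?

4

Sorted (descending): 27, 21, 21, 21, 13, 13, 5, 5
The 3 values of 21 occupy positions 2–4 → each gets rank 4.
The 2 values of 13 occupy positions 5–6 → each gets rank 6.
The 2 values of 5 occupy positions 7–8 → each gets rank 8.
Fay has value 21 → rank 4.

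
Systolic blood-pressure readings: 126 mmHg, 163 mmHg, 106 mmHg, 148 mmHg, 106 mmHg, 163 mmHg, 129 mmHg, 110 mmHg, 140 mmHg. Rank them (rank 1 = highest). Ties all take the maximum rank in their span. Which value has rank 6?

Sorted (descending): 163, 163, 148, 140, 129, 126, 110, 106, 106
The 2 values of 163 occupy positions 1–2 → each gets rank 2.
The 2 values of 106 occupy positions 8–9 → each gets rank 9.
Rank 6 → value 126.

126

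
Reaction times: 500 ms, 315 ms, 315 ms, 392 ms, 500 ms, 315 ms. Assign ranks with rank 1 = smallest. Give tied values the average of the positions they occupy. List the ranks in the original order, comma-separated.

5.5, 2, 2, 4, 5.5, 2

Sorted (ascending): 315, 315, 315, 392, 500, 500
The 3 values of 315 occupy positions 1–3 → average rank 2.
The 2 values of 500 occupy positions 5–6 → average rank (5+6)/2 = 5.5.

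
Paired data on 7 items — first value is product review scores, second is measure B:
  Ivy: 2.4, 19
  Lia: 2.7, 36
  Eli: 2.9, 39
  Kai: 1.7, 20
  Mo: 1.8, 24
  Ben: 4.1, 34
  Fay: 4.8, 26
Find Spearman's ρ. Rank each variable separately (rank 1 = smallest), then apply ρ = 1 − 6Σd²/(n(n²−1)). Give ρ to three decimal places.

0.571

Ranks of variable 1: 3, 4, 5, 1, 2, 6, 7
Ranks of variable 2: 1, 6, 7, 2, 3, 5, 4
d = r₁ − r₂: 2, -2, -2, -1, -1, 1, 3
d²: 4, 4, 4, 1, 1, 1, 9; Σd² = 24
ρ = 1 − 6·24/(7·48) = 1 − 144/336 = 0.571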